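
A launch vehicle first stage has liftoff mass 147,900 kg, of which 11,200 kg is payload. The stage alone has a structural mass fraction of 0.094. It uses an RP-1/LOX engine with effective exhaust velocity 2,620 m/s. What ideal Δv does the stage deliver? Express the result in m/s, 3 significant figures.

Stage wet mass = m₀ − payload = 147,900 − 11,200 = 136,700 kg.
Stage dry mass = ε × stage wet mass = 0.094 × 136,700 = 12,849.8 kg.
Burnout mass m_f = stage dry + payload = 12,849.8 + 11,200 = 24,049.8 kg.
Rocket equation: Δv = v_e · ln(147,900/24,049.8) = 2620.0 × ln(6.15) = 2620.0 × 1.8164 ≈ 4759 m/s.

Δv ≈ 4760 m/s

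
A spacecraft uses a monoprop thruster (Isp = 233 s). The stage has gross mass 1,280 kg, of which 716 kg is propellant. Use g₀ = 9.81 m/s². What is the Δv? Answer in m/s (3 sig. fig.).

Δv ≈ 1870 m/s

v_e = Isp · g₀ = 233 × 9.81 = 2285.7 m/s.
m_f = m₀ − m_prop = 1,280 − 716 = 564 kg.
Δv = v_e · ln(m₀/m_f) = 2285.7 × ln(2.27) = 2285.7 × 0.8196 ≈ 1873.3 m/s.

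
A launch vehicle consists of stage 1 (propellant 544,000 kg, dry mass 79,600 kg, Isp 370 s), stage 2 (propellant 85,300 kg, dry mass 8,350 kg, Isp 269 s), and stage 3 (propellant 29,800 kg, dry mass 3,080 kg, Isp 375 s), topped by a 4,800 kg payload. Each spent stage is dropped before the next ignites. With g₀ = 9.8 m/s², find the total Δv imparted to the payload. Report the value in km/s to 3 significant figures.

Ignition mass of stage 1 = 544,000+79,600 + 85,300+8,350 + 29,800+3,080 + 4,800 = 754,930 kg.
Stage 1: m₀ = 754,930 kg, m_f = 754,930 − 544,000 = 210,930 kg; Δv = 370×9.8×ln(3.579) = 3626.0×1.2751 ≈ 4624 m/s.
Stage 2: m₀ = 131,330 kg, m_f = 131,330 − 85,300 = 46,030 kg; Δv = 269×9.8×ln(2.853) = 2636.2×1.0484 ≈ 2764 m/s.
Stage 3: m₀ = 37,680 kg, m_f = 37,680 − 29,800 = 7,880 kg; Δv = 375×9.8×ln(4.782) = 3675.0×1.5648 ≈ 5751 m/s.
Total Δv = 4624 + 2764 + 5751 = 13139 m/s.

Δv ≈ 13.1 km/s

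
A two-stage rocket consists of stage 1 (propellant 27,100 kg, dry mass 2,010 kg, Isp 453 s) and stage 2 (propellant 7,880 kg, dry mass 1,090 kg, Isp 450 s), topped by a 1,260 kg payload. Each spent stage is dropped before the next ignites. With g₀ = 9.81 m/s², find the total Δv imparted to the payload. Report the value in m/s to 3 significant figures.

Ignition mass of stage 1 = 27,100+2,010 + 7,880+1,090 + 1,260 = 39,340 kg.
Stage 1: m₀ = 39,340 kg, m_f = 39,340 − 27,100 = 12,240 kg; Δv = 453×9.81×ln(3.214) = 4443.9×1.1675 ≈ 5188 m/s.
Stage 2: m₀ = 10,230 kg, m_f = 10,230 − 7,880 = 2,350 kg; Δv = 450×9.81×ln(4.353) = 4414.5×1.4709 ≈ 6493 m/s.
Total Δv = 5188 + 6493 = 11681 m/s.

Δv ≈ 11700 m/s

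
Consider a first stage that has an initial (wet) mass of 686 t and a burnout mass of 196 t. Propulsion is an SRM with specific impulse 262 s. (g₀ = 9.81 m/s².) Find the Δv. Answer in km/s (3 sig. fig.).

v_e = Isp · g₀ = 262 × 9.81 = 2570.2 m/s.
Δv = v_e · ln(m₀/m_f) = 2570.2 × ln(3.5) = 2570.2 × 1.2528 ≈ 3219.9 m/s.

Δv ≈ 3.22 km/s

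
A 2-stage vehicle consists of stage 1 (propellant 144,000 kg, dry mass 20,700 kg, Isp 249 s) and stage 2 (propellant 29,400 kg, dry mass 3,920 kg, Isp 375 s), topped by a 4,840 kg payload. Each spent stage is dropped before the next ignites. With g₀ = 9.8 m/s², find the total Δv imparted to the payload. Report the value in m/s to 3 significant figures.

Ignition mass of stage 1 = 144,000+20,700 + 29,400+3,920 + 4,840 = 202,860 kg.
Stage 1: m₀ = 202,860 kg, m_f = 202,860 − 144,000 = 58,860 kg; Δv = 249×9.8×ln(3.446) = 2440.2×1.2374 ≈ 3019 m/s.
Stage 2: m₀ = 38,160 kg, m_f = 38,160 − 29,400 = 8,760 kg; Δv = 375×9.8×ln(4.356) = 3675.0×1.4716 ≈ 5408 m/s.
Total Δv = 3019 + 5408 = 8427 m/s.

Δv ≈ 8430 m/s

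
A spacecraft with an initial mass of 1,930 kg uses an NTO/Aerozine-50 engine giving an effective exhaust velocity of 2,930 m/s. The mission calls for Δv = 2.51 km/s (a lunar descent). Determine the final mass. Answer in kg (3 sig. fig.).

final mass ≈ 819 kg

m₀/m_f = exp(Δv / v_e) = exp(2510 / 2930.0) = exp(0.8567) = 2.3553.
m_f = m₀ / 2.3553 = 1,930 / 2.3553 = 819.429 kg.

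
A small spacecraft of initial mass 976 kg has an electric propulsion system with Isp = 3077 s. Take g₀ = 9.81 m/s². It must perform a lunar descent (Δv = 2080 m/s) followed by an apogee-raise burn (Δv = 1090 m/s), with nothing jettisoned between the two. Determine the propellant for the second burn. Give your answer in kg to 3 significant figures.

propellant for the second burn ≈ 32.3 kg

v_e = Isp · g₀ = 3077 × 9.81 = 30185.4 m/s.
After the first burn: m = 976 × exp(−2080/30185.4) = 976 × 0.93341 = 911.008 kg.
After the second burn: m = 911.008 × exp(−1090/30185.4) = 911.008 × 0.96453 = 878.695 kg.
Second-burn propellant = 911.008 − 878.695 = 32.313 kg.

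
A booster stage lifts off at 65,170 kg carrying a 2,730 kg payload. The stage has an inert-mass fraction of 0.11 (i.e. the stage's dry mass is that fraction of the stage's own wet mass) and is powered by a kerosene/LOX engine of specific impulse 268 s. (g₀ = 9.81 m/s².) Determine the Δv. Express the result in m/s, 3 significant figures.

Stage wet mass = m₀ − payload = 65,170 − 2,730 = 62,440 kg.
Stage dry mass = ε × stage wet mass = 0.11 × 62,440 = 6,868.4 kg.
Burnout mass m_f = stage dry + payload = 6,868.4 + 2,730 = 9,598.4 kg.
v_e = Isp · g₀ = 268 × 9.81 = 2629.1 m/s.
Δv = v_e · ln(65,170/9,598.4) = 2629.1 × ln(6.79) = 2629.1 × 1.9154 ≈ 5036 m/s.

Δv ≈ 5040 m/s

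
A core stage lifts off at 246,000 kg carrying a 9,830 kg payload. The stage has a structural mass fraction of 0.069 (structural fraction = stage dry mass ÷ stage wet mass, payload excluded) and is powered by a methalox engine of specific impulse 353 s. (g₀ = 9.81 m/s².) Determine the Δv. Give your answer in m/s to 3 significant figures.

Δv ≈ 7770 m/s

Stage wet mass = m₀ − payload = 246,000 − 9,830 = 236,170 kg.
Stage dry mass = ε × stage wet mass = 0.069 × 236,170 = 16,295.7 kg.
Burnout mass m_f = stage dry + payload = 16,295.7 + 9,830 = 26,125.7 kg.
v_e = Isp · g₀ = 353 × 9.81 = 3462.9 m/s.
Rocket equation: Δv = v_e · ln(246,000/26,125.7) = 3462.9 × ln(9.416) = 3462.9 × 2.2424 ≈ 7765 m/s.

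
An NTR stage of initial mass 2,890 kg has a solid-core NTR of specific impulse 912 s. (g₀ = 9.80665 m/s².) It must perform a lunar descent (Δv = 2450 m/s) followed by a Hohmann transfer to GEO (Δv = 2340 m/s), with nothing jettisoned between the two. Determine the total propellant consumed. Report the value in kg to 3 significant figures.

v_e = Isp · g₀ = 912 × 9.80665 = 8943.7 m/s.
After the first burn: m = 2890 × exp(−2450/8943.7) = 2890 × 0.76038 = 2,197.5 kg.
After the second burn: m = 2,197.5 × exp(−2340/8943.7) = 2,197.5 × 0.76979 = 1,691.61 kg.
Total propellant = m₀ − m_final = 2890 − 1,691.61 = 1,198.39 kg.

total propellant consumed ≈ 1200 kg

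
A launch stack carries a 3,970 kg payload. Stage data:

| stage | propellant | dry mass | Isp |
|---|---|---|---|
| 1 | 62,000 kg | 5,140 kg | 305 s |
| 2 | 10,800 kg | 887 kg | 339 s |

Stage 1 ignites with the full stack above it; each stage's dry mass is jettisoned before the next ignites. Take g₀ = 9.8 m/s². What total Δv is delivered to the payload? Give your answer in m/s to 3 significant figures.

Ignition mass of stage 1 = 62,000+5,140 + 10,800+887 + 3,970 = 82,797 kg.
Stage 1: m₀ = 82,797 kg, m_f = 82,797 − 62,000 = 20,797 kg; Δv = 305×9.8×ln(3.981) = 2989.0×1.3816 ≈ 4130 m/s.
Stage 2: m₀ = 15,657 kg, m_f = 15,657 − 10,800 = 4,857 kg; Δv = 339×9.8×ln(3.224) = 3322.2×1.1705 ≈ 3889 m/s.
Total Δv = 4130 + 3889 = 8019 m/s.

Δv ≈ 8020 m/s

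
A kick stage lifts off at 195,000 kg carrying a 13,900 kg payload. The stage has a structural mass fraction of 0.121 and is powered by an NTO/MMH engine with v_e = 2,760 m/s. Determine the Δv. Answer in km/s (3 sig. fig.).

Δv ≈ 4.68 km/s

Stage wet mass = m₀ − payload = 195,000 − 13,900 = 181,100 kg.
Stage dry mass = ε × stage wet mass = 0.121 × 181,100 = 21,913.1 kg.
Burnout mass m_f = stage dry + payload = 21,913.1 + 13,900 = 35,813.1 kg.
From the ideal rocket equation, Δv = v_e · ln(195,000/35,813.1) = 2760.0 × ln(5.445) = 2760.0 × 1.6947 ≈ 4677 m/s.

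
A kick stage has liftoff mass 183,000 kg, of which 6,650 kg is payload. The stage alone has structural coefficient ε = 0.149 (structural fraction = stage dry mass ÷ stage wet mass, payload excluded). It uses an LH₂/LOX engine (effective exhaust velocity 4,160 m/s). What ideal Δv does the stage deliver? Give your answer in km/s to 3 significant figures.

Stage wet mass = m₀ − payload = 183,000 − 6,650 = 176,350 kg.
Stage dry mass = ε × stage wet mass = 0.149 × 176,350 = 26,276.2 kg.
Burnout mass m_f = stage dry + payload = 26,276.2 + 6,650 = 32,926.2 kg.
From the ideal rocket equation, Δv = v_e · ln(183,000/32,926.2) = 4160.0 × ln(5.558) = 4160.0 × 1.7152 ≈ 7135 m/s.

Δv ≈ 7.14 km/s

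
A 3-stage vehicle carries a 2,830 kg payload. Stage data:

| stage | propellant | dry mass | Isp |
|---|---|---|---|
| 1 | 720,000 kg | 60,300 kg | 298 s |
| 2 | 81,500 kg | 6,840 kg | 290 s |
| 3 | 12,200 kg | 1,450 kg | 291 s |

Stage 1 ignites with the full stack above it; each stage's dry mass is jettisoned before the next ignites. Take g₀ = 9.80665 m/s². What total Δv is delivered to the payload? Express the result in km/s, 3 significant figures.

Ignition mass of stage 1 = 720,000+60,300 + 81,500+6,840 + 12,200+1,450 + 2,830 = 885,120 kg.
Stage 1: m₀ = 885,120 kg, m_f = 885,120 − 720,000 = 165,120 kg; Δv = 298×9.80665×ln(5.36) = 2922.4×1.6791 ≈ 4907 m/s.
Stage 2: m₀ = 104,820 kg, m_f = 104,820 − 81,500 = 23,320 kg; Δv = 290×9.80665×ln(4.495) = 2843.9×1.5029 ≈ 4274 m/s.
Stage 3: m₀ = 16,480 kg, m_f = 16,480 − 12,200 = 4,280 kg; Δv = 291×9.80665×ln(3.85) = 2853.7×1.3482 ≈ 3847 m/s.
Total Δv = 4907 + 4274 + 3847 = 13028 m/s.

Δv ≈ 13.0 km/s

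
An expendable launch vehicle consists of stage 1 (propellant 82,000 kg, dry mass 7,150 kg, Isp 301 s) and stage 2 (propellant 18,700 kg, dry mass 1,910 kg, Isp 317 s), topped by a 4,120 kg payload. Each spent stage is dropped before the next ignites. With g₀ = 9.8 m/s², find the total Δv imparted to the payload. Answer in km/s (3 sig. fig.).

Ignition mass of stage 1 = 82,000+7,150 + 18,700+1,910 + 4,120 = 113,880 kg.
Stage 1: m₀ = 113,880 kg, m_f = 113,880 − 82,000 = 31,880 kg; Δv = 301×9.8×ln(3.572) = 2949.8×1.2732 ≈ 3756 m/s.
Stage 2: m₀ = 24,730 kg, m_f = 24,730 − 18,700 = 6,030 kg; Δv = 317×9.8×ln(4.101) = 3106.6×1.4113 ≈ 4384 m/s.
Total Δv = 3756 + 4384 = 8140 m/s.

Δv ≈ 8.14 km/s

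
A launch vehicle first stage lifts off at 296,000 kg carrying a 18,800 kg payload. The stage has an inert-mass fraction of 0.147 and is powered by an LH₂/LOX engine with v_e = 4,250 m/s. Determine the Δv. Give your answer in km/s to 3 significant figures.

Δv ≈ 6.82 km/s

Stage wet mass = m₀ − payload = 296,000 − 18,800 = 277,200 kg.
Stage dry mass = ε × stage wet mass = 0.147 × 277,200 = 40,748.4 kg.
Burnout mass m_f = stage dry + payload = 40,748.4 + 18,800 = 59,548.4 kg.
By the Tsiolkovsky rocket equation, Δv = v_e · ln(296,000/59,548.4) = 4250.0 × ln(4.971) = 4250.0 × 1.6036 ≈ 6815 m/s.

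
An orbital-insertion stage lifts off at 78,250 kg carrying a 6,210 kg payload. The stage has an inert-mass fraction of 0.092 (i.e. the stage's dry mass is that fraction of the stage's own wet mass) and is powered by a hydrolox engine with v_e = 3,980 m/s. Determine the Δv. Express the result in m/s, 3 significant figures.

Δv ≈ 7190 m/s

Stage wet mass = m₀ − payload = 78,250 − 6,210 = 72,040 kg.
Stage dry mass = ε × stage wet mass = 0.092 × 72,040 = 6,627.68 kg.
Burnout mass m_f = stage dry + payload = 6,627.68 + 6,210 = 12,837.68 kg.
Δv = v_e · ln(78,250/12,837.68) = 3980.0 × ln(6.095) = 3980.0 × 1.8075 ≈ 7194 m/s.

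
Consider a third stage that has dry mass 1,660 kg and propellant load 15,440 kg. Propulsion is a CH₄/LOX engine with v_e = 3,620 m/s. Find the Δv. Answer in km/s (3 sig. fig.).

Δv ≈ 8.44 km/s

m₀ = m_dry + m_prop = 1,660 + 15,440 = 17,100 kg.
By the Tsiolkovsky rocket equation, Δv = v_e · ln(m₀/m_f) = 3620.0 × ln(10.3) = 3620.0 × 2.3323 ≈ 8442.8 m/s.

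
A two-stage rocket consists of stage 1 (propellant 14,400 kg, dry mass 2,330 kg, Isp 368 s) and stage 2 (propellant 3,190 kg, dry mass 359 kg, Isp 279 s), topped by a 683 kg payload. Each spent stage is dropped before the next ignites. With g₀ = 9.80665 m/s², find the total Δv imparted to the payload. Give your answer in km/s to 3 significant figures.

Δv ≈ 8.03 km/s

Ignition mass of stage 1 = 14,400+2,330 + 3,190+359 + 683 = 20,962 kg.
Stage 1: m₀ = 20,962 kg, m_f = 20,962 − 14,400 = 6,562 kg; Δv = 368×9.80665×ln(3.194) = 3608.8×1.1614 ≈ 4191 m/s.
Stage 2: m₀ = 4,232 kg, m_f = 4,232 − 3,190 = 1,042 kg; Δv = 279×9.80665×ln(4.061) = 2736.1×1.4015 ≈ 3835 m/s.
Total Δv = 4191 + 3835 = 8026 m/s.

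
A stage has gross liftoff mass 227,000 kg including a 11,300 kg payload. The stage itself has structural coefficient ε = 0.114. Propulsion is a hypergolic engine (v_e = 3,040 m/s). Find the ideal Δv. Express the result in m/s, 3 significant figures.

Stage wet mass = m₀ − payload = 227,000 − 11,300 = 215,700 kg.
Stage dry mass = ε × stage wet mass = 0.114 × 215,700 = 24,589.8 kg.
Burnout mass m_f = stage dry + payload = 24,589.8 + 11,300 = 35,889.8 kg.
From the ideal rocket equation, Δv = v_e · ln(227,000/35,889.8) = 3040.0 × ln(6.325) = 3040.0 × 1.8445 ≈ 5607 m/s.

Δv ≈ 5610 m/s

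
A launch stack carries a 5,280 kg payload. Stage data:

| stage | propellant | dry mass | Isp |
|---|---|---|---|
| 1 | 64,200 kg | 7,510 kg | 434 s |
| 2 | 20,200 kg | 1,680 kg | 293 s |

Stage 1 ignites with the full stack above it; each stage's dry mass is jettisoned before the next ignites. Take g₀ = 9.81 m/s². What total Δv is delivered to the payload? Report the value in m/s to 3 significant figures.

Ignition mass of stage 1 = 64,200+7,510 + 20,200+1,680 + 5,280 = 98,870 kg.
Stage 1: m₀ = 98,870 kg, m_f = 98,870 − 64,200 = 34,670 kg; Δv = 434×9.81×ln(2.852) = 4257.5×1.0479 ≈ 4462 m/s.
Stage 2: m₀ = 27,160 kg, m_f = 27,160 − 20,200 = 6,960 kg; Δv = 293×9.81×ln(3.902) = 2874.3×1.3616 ≈ 3914 m/s.
Total Δv = 4462 + 3914 = 8376 m/s.

Δv ≈ 8380 m/s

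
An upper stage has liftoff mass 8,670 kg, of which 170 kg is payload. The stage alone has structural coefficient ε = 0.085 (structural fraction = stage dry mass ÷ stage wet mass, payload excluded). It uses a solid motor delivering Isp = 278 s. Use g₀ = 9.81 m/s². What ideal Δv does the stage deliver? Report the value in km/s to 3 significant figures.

Stage wet mass = m₀ − payload = 8,670 − 170 = 8,500 kg.
Stage dry mass = ε × stage wet mass = 0.085 × 8,500 = 722.5 kg.
Burnout mass m_f = stage dry + payload = 722.5 + 170 = 892.5 kg.
v_e = Isp · g₀ = 278 × 9.81 = 2727.2 m/s.
Rocket equation: Δv = v_e · ln(8,670/892.5) = 2727.2 × ln(9.714) = 2727.2 × 2.2736 ≈ 6201 m/s.

Δv ≈ 6.20 km/s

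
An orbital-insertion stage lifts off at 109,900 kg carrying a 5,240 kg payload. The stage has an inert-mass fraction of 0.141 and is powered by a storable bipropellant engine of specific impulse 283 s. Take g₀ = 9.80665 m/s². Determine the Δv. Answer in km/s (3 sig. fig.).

Δv ≈ 4.73 km/s

Stage wet mass = m₀ − payload = 109,900 − 5,240 = 104,660 kg.
Stage dry mass = ε × stage wet mass = 0.141 × 104,660 = 14,757.1 kg.
Burnout mass m_f = stage dry + payload = 14,757.1 + 5,240 = 19,997.1 kg.
v_e = Isp · g₀ = 283 × 9.80665 = 2775.3 m/s.
Rocket equation: Δv = v_e · ln(109,900/19,997.1) = 2775.3 × ln(5.496) = 2775.3 × 1.7040 ≈ 4729 m/s.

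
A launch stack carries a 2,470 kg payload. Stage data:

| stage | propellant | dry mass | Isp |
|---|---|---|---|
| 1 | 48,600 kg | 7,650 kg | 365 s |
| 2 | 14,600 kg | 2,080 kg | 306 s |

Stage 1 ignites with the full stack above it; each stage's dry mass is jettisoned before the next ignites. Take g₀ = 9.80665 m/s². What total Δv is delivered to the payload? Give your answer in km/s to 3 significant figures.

Δv ≈ 8.02 km/s

Ignition mass of stage 1 = 48,600+7,650 + 14,600+2,080 + 2,470 = 75,400 kg.
Stage 1: m₀ = 75,400 kg, m_f = 75,400 − 48,600 = 26,800 kg; Δv = 365×9.80665×ln(2.813) = 3579.4×1.0344 ≈ 3703 m/s.
Stage 2: m₀ = 19,150 kg, m_f = 19,150 − 14,600 = 4,550 kg; Δv = 306×9.80665×ln(4.209) = 3000.8×1.4372 ≈ 4313 m/s.
Total Δv = 3703 + 4313 = 8016 m/s.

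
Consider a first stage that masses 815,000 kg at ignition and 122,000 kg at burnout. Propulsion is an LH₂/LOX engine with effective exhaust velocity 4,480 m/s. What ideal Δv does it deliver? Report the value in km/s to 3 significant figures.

Δv ≈ 8.51 km/s

Using Δv = v_e ln(m₀/m_f): Δv = v_e · ln(m₀/m_f) = 4480.0 × ln(6.68) = 4480.0 × 1.8992 ≈ 8508.3 m/s.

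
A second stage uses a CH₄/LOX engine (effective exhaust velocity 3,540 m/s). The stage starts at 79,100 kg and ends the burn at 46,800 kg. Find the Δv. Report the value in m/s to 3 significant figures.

Δv ≈ 1860 m/s

From the ideal rocket equation, Δv = v_e · ln(m₀/m_f) = 3540.0 × ln(1.69) = 3540.0 × 0.5248 ≈ 1857.9 m/s.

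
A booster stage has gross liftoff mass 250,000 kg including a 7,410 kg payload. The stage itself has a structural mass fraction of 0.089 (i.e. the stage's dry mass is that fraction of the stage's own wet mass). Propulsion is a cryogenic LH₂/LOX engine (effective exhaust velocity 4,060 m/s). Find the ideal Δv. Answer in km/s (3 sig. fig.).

Δv ≈ 8.75 km/s

Stage wet mass = m₀ − payload = 250,000 − 7,410 = 242,590 kg.
Stage dry mass = ε × stage wet mass = 0.089 × 242,590 = 21,590.5 kg.
Burnout mass m_f = stage dry + payload = 21,590.5 + 7,410 = 29,000.5 kg.
Δv = v_e · ln(250,000/29,000.5) = 4060.0 × ln(8.621) = 4060.0 × 2.1541 ≈ 8746 m/s.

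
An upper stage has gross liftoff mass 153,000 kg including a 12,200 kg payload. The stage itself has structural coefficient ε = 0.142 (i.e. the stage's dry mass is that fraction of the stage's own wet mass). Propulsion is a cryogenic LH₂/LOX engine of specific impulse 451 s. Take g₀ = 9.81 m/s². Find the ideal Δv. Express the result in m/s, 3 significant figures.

Δv ≈ 6900 m/s

Stage wet mass = m₀ − payload = 153,000 − 12,200 = 140,800 kg.
Stage dry mass = ε × stage wet mass = 0.142 × 140,800 = 19,993.6 kg.
Burnout mass m_f = stage dry + payload = 19,993.6 + 12,200 = 32,193.6 kg.
v_e = Isp · g₀ = 451 × 9.81 = 4424.3 m/s.
Δv = v_e · ln(153,000/32,193.6) = 4424.3 × ln(4.752) = 4424.3 × 1.5587 ≈ 6896 m/s.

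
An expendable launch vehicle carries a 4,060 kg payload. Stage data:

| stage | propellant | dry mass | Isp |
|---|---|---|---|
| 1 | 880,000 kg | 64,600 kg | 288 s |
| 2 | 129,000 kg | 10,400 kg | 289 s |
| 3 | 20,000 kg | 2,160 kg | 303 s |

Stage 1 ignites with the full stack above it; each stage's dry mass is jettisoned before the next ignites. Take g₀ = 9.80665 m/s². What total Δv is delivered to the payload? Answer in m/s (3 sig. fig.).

Δv ≈ 13000 m/s

Ignition mass of stage 1 = 880,000+64,600 + 129,000+10,400 + 20,000+2,160 + 4,060 = 1,110,220 kg.
Stage 1: m₀ = 1,110,220 kg, m_f = 1,110,220 − 880,000 = 230,220 kg; Δv = 288×9.80665×ln(4.822) = 2824.3×1.5733 ≈ 4443 m/s.
Stage 2: m₀ = 165,620 kg, m_f = 165,620 − 129,000 = 36,620 kg; Δv = 289×9.80665×ln(4.523) = 2834.1×1.5091 ≈ 4277 m/s.
Stage 3: m₀ = 26,220 kg, m_f = 26,220 − 20,000 = 6,220 kg; Δv = 303×9.80665×ln(4.215) = 2971.4×1.4388 ≈ 4275 m/s.
Total Δv = 4443 + 4277 + 4275 = 12995 m/s.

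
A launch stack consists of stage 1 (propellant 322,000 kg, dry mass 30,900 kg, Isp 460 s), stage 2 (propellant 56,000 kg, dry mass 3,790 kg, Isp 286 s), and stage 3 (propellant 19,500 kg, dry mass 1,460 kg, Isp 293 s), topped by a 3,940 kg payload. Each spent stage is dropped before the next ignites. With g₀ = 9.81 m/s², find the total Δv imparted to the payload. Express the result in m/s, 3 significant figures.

Ignition mass of stage 1 = 322,000+30,900 + 56,000+3,790 + 19,500+1,460 + 3,940 = 437,590 kg.
Stage 1: m₀ = 437,590 kg, m_f = 437,590 − 322,000 = 115,590 kg; Δv = 460×9.81×ln(3.786) = 4512.6×1.3312 ≈ 6007 m/s.
Stage 2: m₀ = 84,690 kg, m_f = 84,690 − 56,000 = 28,690 kg; Δv = 286×9.81×ln(2.952) = 2805.7×1.0824 ≈ 3037 m/s.
Stage 3: m₀ = 24,900 kg, m_f = 24,900 − 19,500 = 5,400 kg; Δv = 293×9.81×ln(4.611) = 2874.3×1.5285 ≈ 4393 m/s.
Total Δv = 6007 + 3037 + 4393 = 13437 m/s.

Δv ≈ 13400 m/s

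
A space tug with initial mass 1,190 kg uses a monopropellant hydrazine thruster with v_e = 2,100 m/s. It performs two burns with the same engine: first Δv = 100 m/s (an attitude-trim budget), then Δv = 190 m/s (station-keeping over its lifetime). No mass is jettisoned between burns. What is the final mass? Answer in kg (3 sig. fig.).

final mass ≈ 1040 kg

After the first burn: m = 1190 × exp(−100/2100.0) = 1190 × 0.95350 = 1,134.67 kg.
After the second burn: m = 1,134.67 × exp(−190/2100.0) = 1,134.67 × 0.91350 = 1,036.52 kg.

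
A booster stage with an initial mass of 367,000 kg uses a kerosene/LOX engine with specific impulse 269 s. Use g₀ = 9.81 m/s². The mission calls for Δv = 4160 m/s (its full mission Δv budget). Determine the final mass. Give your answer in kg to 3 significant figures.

v_e = Isp · g₀ = 269 × 9.81 = 2638.9 m/s.
By the Tsiolkovsky rocket equation, m₀/m_f = exp(Δv / v_e) = exp(4160 / 2638.9) = exp(1.5764) = 4.8376.
m_f = m₀ / 4.8376 = 367,000 / 4.8376 = 75,864.1 kg.

final mass ≈ 75900 kg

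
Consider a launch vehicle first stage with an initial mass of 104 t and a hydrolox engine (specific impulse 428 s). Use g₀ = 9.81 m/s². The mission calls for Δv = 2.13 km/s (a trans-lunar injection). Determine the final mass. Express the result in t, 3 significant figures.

final mass ≈ 62.6 t

v_e = Isp · g₀ = 428 × 9.81 = 4198.7 m/s.
Rocket equation: m₀/m_f = exp(Δv / v_e) = exp(2130 / 4198.7) = exp(0.5073) = 1.6608.
m_f = m₀ / 1.6608 = 104 / 1.6608 = 62.6204 t.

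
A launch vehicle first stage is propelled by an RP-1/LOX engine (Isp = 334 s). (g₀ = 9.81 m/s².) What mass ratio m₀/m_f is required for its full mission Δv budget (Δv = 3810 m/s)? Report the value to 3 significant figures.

mass ratio ≈ 3.20

v_e = Isp · g₀ = 334 × 9.81 = 3276.5 m/s.
Using Δv = v_e ln(m₀/m_f): m₀/m_f = exp(Δv / v_e) = exp(3810 / 3276.5) = exp(1.1628) = 3.1989.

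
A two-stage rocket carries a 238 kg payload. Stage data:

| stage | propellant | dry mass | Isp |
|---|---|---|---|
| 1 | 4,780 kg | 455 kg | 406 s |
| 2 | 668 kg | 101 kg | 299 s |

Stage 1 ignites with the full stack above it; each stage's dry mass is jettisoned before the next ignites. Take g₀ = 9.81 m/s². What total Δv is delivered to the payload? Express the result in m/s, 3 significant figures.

Ignition mass of stage 1 = 4,780+455 + 668+101 + 238 = 6,242 kg.
Stage 1: m₀ = 6,242 kg, m_f = 6,242 − 4,780 = 1,462 kg; Δv = 406×9.81×ln(4.269) = 3982.9×1.4515 ≈ 5781 m/s.
Stage 2: m₀ = 1,007 kg, m_f = 1,007 − 668 = 339 kg; Δv = 299×9.81×ln(2.971) = 2933.2×1.0887 ≈ 3193 m/s.
Total Δv = 5781 + 3193 = 8974 m/s.

Δv ≈ 8970 m/s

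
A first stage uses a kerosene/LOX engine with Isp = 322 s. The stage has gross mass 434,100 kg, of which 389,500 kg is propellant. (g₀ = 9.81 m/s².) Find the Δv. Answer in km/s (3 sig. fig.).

Δv ≈ 7.19 km/s

v_e = Isp · g₀ = 322 × 9.81 = 3158.8 m/s.
m_f = m₀ − m_prop = 434,100 − 389,500 = 44,600 kg.
Δv = v_e · ln(m₀/m_f) = 3158.8 × ln(9.733) = 3158.8 × 2.2755 ≈ 7188.0 m/s.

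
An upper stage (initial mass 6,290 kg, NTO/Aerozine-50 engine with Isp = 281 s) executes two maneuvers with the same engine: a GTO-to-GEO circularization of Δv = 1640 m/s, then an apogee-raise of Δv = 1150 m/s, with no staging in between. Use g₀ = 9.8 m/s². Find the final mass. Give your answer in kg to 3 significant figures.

final mass ≈ 2280 kg

v_e = Isp · g₀ = 281 × 9.8 = 2753.8 m/s.
After the first burn: m = 6290 × exp(−1640/2753.8) = 6290 × 0.55126 = 3,467.43 kg.
After the second burn: m = 3,467.43 × exp(−1150/2753.8) = 3,467.43 × 0.65862 = 2,283.72 kg.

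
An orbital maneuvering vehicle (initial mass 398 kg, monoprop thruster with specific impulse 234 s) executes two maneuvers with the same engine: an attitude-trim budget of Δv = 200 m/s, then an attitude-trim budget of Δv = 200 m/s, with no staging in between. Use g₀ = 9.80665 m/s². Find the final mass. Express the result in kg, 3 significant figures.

v_e = Isp · g₀ = 234 × 9.80665 = 2294.8 m/s.
After the first burn: m = 398 × exp(−200/2294.8) = 398 × 0.91653 = 364.779 kg.
After the second burn: m = 364.779 × exp(−200/2294.8) = 364.779 × 0.91653 = 334.331 kg.

final mass ≈ 334 kg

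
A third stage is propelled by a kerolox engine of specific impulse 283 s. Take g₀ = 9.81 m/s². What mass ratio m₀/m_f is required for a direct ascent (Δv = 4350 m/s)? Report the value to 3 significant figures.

mass ratio ≈ 4.79

v_e = Isp · g₀ = 283 × 9.81 = 2776.2 m/s.
m₀/m_f = exp(Δv / v_e) = exp(4350 / 2776.2) = exp(1.5669) = 4.7916.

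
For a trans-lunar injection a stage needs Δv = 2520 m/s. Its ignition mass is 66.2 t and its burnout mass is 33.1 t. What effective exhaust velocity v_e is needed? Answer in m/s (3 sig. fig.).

ln(m₀/m_f) = ln(66200/33100) = ln(2) = 0.6931.
v_e = Δv / ln(m₀/m_f) = 2520 / 0.6931 = 3635.6 m/s.

v_e ≈ 3640 m/s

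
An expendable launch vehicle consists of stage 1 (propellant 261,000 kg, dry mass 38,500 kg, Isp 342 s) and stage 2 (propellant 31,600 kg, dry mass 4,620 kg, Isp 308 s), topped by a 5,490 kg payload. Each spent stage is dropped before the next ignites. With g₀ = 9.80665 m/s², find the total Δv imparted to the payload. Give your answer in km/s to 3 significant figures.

Ignition mass of stage 1 = 261,000+38,500 + 31,600+4,620 + 5,490 = 341,210 kg.
Stage 1: m₀ = 341,210 kg, m_f = 341,210 − 261,000 = 80,210 kg; Δv = 342×9.80665×ln(4.254) = 3353.9×1.4478 ≈ 4856 m/s.
Stage 2: m₀ = 41,710 kg, m_f = 41,710 − 31,600 = 10,110 kg; Δv = 308×9.80665×ln(4.126) = 3020.4×1.4172 ≈ 4281 m/s.
Total Δv = 4856 + 4281 = 9137 m/s.

Δv ≈ 9.14 km/s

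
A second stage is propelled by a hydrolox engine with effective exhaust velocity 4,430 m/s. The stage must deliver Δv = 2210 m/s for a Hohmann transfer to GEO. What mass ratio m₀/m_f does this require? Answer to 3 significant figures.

Rocket equation: m₀/m_f = exp(Δv / v_e) = exp(2210 / 4430.0) = exp(0.4989) = 1.6469.

mass ratio ≈ 1.65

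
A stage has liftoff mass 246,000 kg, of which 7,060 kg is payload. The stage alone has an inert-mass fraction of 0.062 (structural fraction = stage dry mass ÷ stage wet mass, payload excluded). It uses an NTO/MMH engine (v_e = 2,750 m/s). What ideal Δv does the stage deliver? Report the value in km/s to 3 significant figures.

Δv ≈ 6.66 km/s

Stage wet mass = m₀ − payload = 246,000 − 7,060 = 238,940 kg.
Stage dry mass = ε × stage wet mass = 0.062 × 238,940 = 14,814.3 kg.
Burnout mass m_f = stage dry + payload = 14,814.3 + 7,060 = 21,874.3 kg.
By the Tsiolkovsky rocket equation, Δv = v_e · ln(246,000/21,874.3) = 2750.0 × ln(11.25) = 2750.0 × 2.4200 ≈ 6655 m/s.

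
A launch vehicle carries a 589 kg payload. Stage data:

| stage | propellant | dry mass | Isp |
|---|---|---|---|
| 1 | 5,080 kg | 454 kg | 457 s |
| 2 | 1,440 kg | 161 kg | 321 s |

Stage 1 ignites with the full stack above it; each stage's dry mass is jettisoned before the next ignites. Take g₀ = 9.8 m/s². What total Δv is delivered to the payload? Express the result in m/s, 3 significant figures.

Ignition mass of stage 1 = 5,080+454 + 1,440+161 + 589 = 7,724 kg.
Stage 1: m₀ = 7,724 kg, m_f = 7,724 − 5,080 = 2,644 kg; Δv = 457×9.8×ln(2.921) = 4478.6×1.0720 ≈ 4801 m/s.
Stage 2: m₀ = 2,190 kg, m_f = 2,190 − 1,440 = 750 kg; Δv = 321×9.8×ln(2.92) = 3145.8×1.0716 ≈ 3371 m/s.
Total Δv = 4801 + 3371 = 8172 m/s.

Δv ≈ 8170 m/s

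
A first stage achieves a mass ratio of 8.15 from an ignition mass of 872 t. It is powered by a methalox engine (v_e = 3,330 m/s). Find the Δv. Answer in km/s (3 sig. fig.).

Using Δv = v_e ln(m₀/m_f): Δv = v_e · ln(8.15) = 3330.0 × 2.0980 ≈ 6986.4 m/s.

Δv ≈ 6.99 km/s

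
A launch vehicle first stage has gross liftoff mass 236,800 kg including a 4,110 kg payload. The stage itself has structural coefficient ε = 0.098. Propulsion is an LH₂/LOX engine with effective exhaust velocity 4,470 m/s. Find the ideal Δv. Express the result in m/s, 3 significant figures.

Stage wet mass = m₀ − payload = 236,800 − 4,110 = 232,690 kg.
Stage dry mass = ε × stage wet mass = 0.098 × 232,690 = 22,803.6 kg.
Burnout mass m_f = stage dry + payload = 22,803.6 + 4,110 = 26,913.6 kg.
By the Tsiolkovsky rocket equation, Δv = v_e · ln(236,800/26,913.6) = 4470.0 × ln(8.799) = 4470.0 × 2.1746 ≈ 9720 m/s.

Δv ≈ 9720 m/s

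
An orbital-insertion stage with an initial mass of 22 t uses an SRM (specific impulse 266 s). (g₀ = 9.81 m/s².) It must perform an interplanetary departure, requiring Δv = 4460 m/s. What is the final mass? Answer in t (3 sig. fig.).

final mass ≈ 3.98 t

v_e = Isp · g₀ = 266 × 9.81 = 2609.5 m/s.
Using Δv = v_e ln(m₀/m_f): m₀/m_f = exp(Δv / v_e) = exp(4460 / 2609.5) = exp(1.7092) = 5.5244.
m_f = m₀ / 5.5244 = 22 / 5.5244 = 3.98233 t.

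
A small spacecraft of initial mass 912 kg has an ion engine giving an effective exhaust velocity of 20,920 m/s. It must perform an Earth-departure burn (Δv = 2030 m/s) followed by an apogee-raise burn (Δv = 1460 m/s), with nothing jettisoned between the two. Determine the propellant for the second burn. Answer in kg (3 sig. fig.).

propellant for the second burn ≈ 55.8 kg

After the first burn: m = 912 × exp(−2030/20920.0) = 912 × 0.90752 = 827.658 kg.
After the second burn: m = 827.658 × exp(−1460/20920.0) = 827.658 × 0.93259 = 771.866 kg.
Second-burn propellant = 827.658 − 771.866 = 55.792 kg.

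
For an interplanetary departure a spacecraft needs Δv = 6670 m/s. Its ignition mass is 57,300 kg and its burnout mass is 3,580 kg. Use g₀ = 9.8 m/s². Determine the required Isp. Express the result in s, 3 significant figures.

Isp ≈ 245 s

ln(m₀/m_f) = ln(57300/3580) = ln(16.01) = 2.7729.
Rocket equation: v_e = Δv / ln(m₀/m_f) = 6670 / 2.7729 = 2405.4 m/s.
Isp = v_e / g₀ = 2405.4 / 9.8 = 245.4 s.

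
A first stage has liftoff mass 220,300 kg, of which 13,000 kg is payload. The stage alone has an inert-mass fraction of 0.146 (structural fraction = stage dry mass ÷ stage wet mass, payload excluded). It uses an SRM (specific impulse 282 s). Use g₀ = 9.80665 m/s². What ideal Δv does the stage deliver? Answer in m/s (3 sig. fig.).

Δv ≈ 4500 m/s

Stage wet mass = m₀ − payload = 220,300 − 13,000 = 207,300 kg.
Stage dry mass = ε × stage wet mass = 0.146 × 207,300 = 30,265.8 kg.
Burnout mass m_f = stage dry + payload = 30,265.8 + 13,000 = 43,265.8 kg.
v_e = Isp · g₀ = 282 × 9.80665 = 2765.5 m/s.
From the ideal rocket equation, Δv = v_e · ln(220,300/43,265.8) = 2765.5 × ln(5.092) = 2765.5 × 1.6276 ≈ 4501 m/s.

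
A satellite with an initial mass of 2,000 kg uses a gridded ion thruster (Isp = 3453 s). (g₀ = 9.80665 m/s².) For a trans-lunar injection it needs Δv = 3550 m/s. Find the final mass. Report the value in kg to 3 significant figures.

v_e = Isp · g₀ = 3453 × 9.80665 = 33862.4 m/s.
m₀/m_f = exp(Δv / v_e) = exp(3550 / 33862.4) = exp(0.1048) = 1.1105.
m_f = m₀ / 1.1105 = 2,000 / 1.1105 = 1,800.99 kg.

final mass ≈ 1800 kg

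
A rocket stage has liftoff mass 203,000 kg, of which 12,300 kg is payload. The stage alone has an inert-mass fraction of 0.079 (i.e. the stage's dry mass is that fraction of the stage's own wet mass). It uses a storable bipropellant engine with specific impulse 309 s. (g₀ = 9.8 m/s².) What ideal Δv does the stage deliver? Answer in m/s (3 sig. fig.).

Δv ≈ 6070 m/s

Stage wet mass = m₀ − payload = 203,000 − 12,300 = 190,700 kg.
Stage dry mass = ε × stage wet mass = 0.079 × 190,700 = 15,065.3 kg.
Burnout mass m_f = stage dry + payload = 15,065.3 + 12,300 = 27,365.3 kg.
v_e = Isp · g₀ = 309 × 9.8 = 3028.2 m/s.
By the Tsiolkovsky rocket equation, Δv = v_e · ln(203,000/27,365.3) = 3028.2 × ln(7.418) = 3028.2 × 2.0039 ≈ 6068 m/s.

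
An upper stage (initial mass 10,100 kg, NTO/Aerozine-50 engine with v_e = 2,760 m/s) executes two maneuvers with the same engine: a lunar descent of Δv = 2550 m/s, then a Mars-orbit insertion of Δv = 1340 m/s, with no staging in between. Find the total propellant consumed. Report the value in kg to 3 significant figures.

total propellant consumed ≈ 7630 kg

After the first burn: m = 10100 × exp(−2550/2760.0) = 10100 × 0.39696 = 4,009.3 kg.
After the second burn: m = 4,009.3 × exp(−1340/2760.0) = 4,009.3 × 0.61538 = 2,467.24 kg.
Total propellant = m₀ − m_final = 10100 − 2,467.24 = 7,632.76 kg.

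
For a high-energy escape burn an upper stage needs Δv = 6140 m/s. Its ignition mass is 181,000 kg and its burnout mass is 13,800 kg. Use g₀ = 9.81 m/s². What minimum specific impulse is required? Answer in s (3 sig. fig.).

Isp ≈ 243 s

ln(m₀/m_f) = ln(181000/13800) = ln(13.12) = 2.5738.
v_e = Δv / ln(m₀/m_f) = 6140 / 2.5738 = 2385.6 m/s.
Isp = v_e / g₀ = 2385.6 / 9.81 = 243.2 s.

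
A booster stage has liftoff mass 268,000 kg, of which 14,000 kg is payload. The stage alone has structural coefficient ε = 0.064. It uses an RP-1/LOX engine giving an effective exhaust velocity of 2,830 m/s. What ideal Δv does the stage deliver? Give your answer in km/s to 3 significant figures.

Stage wet mass = m₀ − payload = 268,000 − 14,000 = 254,000 kg.
Stage dry mass = ε × stage wet mass = 0.064 × 254,000 = 16,256 kg.
Burnout mass m_f = stage dry + payload = 16,256 + 14,000 = 30,256 kg.
By the Tsiolkovsky rocket equation, Δv = v_e · ln(268,000/30,256) = 2830.0 × ln(8.858) = 2830.0 × 2.1813 ≈ 6173 m/s.

Δv ≈ 6.17 km/s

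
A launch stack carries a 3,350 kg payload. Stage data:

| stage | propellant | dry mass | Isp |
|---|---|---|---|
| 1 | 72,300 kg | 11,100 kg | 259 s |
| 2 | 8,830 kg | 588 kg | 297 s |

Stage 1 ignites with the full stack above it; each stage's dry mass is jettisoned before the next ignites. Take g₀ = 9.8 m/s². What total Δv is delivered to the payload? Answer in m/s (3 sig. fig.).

Ignition mass of stage 1 = 72,300+11,100 + 8,830+588 + 3,350 = 96,168 kg.
Stage 1: m₀ = 96,168 kg, m_f = 96,168 − 72,300 = 23,868 kg; Δv = 259×9.8×ln(4.029) = 2538.2×1.3936 ≈ 3537 m/s.
Stage 2: m₀ = 12,768 kg, m_f = 12,768 − 8,830 = 3,938 kg; Δv = 297×9.8×ln(3.242) = 2910.6×1.1763 ≈ 3424 m/s.
Total Δv = 3537 + 3424 = 6961 m/s.

Δv ≈ 6960 m/s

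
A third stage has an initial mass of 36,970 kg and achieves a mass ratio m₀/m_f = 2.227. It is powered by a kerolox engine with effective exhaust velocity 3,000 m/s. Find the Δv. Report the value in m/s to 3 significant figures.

Δv ≈ 2400 m/s

By the Tsiolkovsky rocket equation, Δv = v_e · ln(2.227) = 3000.0 × 0.8007 ≈ 2402.0 m/s.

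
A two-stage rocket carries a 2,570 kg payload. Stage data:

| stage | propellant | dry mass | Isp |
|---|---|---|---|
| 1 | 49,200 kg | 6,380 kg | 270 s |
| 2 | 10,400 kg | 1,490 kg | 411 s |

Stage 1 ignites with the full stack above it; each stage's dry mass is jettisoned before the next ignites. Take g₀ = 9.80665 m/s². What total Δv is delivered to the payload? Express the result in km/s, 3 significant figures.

Ignition mass of stage 1 = 49,200+6,380 + 10,400+1,490 + 2,570 = 70,040 kg.
Stage 1: m₀ = 70,040 kg, m_f = 70,040 − 49,200 = 20,840 kg; Δv = 270×9.80665×ln(3.361) = 2647.8×1.2122 ≈ 3210 m/s.
Stage 2: m₀ = 14,460 kg, m_f = 14,460 − 10,400 = 4,060 kg; Δv = 411×9.80665×ln(3.562) = 4030.5×1.2702 ≈ 5120 m/s.
Total Δv = 3210 + 5120 = 8330 m/s.

Δv ≈ 8.33 km/s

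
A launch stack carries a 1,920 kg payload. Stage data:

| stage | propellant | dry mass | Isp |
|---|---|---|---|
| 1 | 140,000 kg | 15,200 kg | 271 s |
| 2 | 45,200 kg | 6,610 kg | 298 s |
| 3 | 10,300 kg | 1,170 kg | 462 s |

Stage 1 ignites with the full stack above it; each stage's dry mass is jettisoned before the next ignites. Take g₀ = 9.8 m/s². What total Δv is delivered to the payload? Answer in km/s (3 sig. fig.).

Δv ≈ 12.8 km/s

Ignition mass of stage 1 = 140,000+15,200 + 45,200+6,610 + 10,300+1,170 + 1,920 = 220,400 kg.
Stage 1: m₀ = 220,400 kg, m_f = 220,400 − 140,000 = 80,400 kg; Δv = 271×9.8×ln(2.741) = 2655.8×1.0084 ≈ 2678 m/s.
Stage 2: m₀ = 65,200 kg, m_f = 65,200 − 45,200 = 20,000 kg; Δv = 298×9.8×ln(3.26) = 2920.4×1.1817 ≈ 3451 m/s.
Stage 3: m₀ = 13,390 kg, m_f = 13,390 − 10,300 = 3,090 kg; Δv = 462×9.8×ln(4.333) = 4527.6×1.4663 ≈ 6639 m/s.
Total Δv = 2678 + 3451 + 6639 = 12768 m/s.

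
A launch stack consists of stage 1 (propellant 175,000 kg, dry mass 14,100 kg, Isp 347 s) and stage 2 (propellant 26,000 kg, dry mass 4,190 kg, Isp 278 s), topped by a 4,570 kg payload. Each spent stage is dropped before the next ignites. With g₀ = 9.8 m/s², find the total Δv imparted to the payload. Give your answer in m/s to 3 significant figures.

Δv ≈ 8930 m/s

Ignition mass of stage 1 = 175,000+14,100 + 26,000+4,190 + 4,570 = 223,860 kg.
Stage 1: m₀ = 223,860 kg, m_f = 223,860 − 175,000 = 48,860 kg; Δv = 347×9.8×ln(4.582) = 3400.6×1.5221 ≈ 5176 m/s.
Stage 2: m₀ = 34,760 kg, m_f = 34,760 − 26,000 = 8,760 kg; Δv = 278×9.8×ln(3.968) = 2724.4×1.3783 ≈ 3755 m/s.
Total Δv = 5176 + 3755 = 8931 m/s.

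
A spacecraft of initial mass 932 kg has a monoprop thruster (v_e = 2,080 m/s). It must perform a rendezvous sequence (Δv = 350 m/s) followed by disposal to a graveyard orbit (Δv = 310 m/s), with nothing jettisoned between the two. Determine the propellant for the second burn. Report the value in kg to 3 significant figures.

propellant for the second burn ≈ 109 kg

After the first burn: m = 932 × exp(−350/2080.0) = 932 × 0.84513 = 787.661 kg.
After the second burn: m = 787.661 × exp(−310/2080.0) = 787.661 × 0.86154 = 678.601 kg.
Second-burn propellant = 787.661 − 678.601 = 109.06 kg.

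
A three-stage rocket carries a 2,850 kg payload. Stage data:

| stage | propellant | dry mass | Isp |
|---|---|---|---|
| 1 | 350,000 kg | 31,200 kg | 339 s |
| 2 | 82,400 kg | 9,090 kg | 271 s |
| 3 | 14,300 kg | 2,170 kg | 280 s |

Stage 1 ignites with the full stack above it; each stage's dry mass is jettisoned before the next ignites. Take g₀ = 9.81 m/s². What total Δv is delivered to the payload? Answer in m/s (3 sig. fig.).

Δv ≈ 11500 m/s

Ignition mass of stage 1 = 350,000+31,200 + 82,400+9,090 + 14,300+2,170 + 2,850 = 492,010 kg.
Stage 1: m₀ = 492,010 kg, m_f = 492,010 − 350,000 = 142,010 kg; Δv = 339×9.81×ln(3.465) = 3325.6×1.2426 ≈ 4132 m/s.
Stage 2: m₀ = 110,810 kg, m_f = 110,810 − 82,400 = 28,410 kg; Δv = 271×9.81×ln(3.9) = 2658.5×1.3611 ≈ 3618 m/s.
Stage 3: m₀ = 19,320 kg, m_f = 19,320 − 14,300 = 5,020 kg; Δv = 280×9.81×ln(3.849) = 2746.8×1.3477 ≈ 3702 m/s.
Total Δv = 4132 + 3618 + 3702 = 11452 m/s.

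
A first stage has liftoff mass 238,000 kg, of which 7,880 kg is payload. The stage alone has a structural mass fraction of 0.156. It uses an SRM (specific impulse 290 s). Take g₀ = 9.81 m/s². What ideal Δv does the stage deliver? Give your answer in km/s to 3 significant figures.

Stage wet mass = m₀ − payload = 238,000 − 7,880 = 230,120 kg.
Stage dry mass = ε × stage wet mass = 0.156 × 230,120 = 35,898.7 kg.
Burnout mass m_f = stage dry + payload = 35,898.7 + 7,880 = 43,778.7 kg.
v_e = Isp · g₀ = 290 × 9.81 = 2844.9 m/s.
By the Tsiolkovsky rocket equation, Δv = v_e · ln(238,000/43,778.7) = 2844.9 × ln(5.436) = 2844.9 × 1.6931 ≈ 4817 m/s.

Δv ≈ 4.82 km/s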